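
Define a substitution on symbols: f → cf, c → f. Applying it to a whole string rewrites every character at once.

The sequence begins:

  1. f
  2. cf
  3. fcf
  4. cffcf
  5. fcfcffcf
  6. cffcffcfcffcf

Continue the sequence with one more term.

fcfcffcfcffcffcfcffcf

φ(cffcffcfcffcf) expands symbol-by-symbol to f cf cf f cf cf f cf f cf cf f cf; joining the 13 pieces gives the next term.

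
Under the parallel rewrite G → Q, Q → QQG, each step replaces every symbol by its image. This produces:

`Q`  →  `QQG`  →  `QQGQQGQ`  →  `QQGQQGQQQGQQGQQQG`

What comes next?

φ(QQGQQGQQQGQQGQQQG) expands symbol-by-symbol to QQG QQG Q QQG QQG Q QQG QQG QQG Q QQG QQG Q QQG QQG QQG Q; joining the 17 pieces gives the next term.

QQGQQGQQQGQQGQQQGQQGQQGQQQGQQGQQQGQQGQQGQ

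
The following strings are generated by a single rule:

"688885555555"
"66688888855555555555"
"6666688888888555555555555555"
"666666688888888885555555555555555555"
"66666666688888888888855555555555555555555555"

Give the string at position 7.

666666666666688888888888888885555555555555555555555555555555

The n-th term is 2n-1 6's then 2n+2 8's then 4n+3 5's (n = 1, 2, …).
At n = 7 the blocks have lengths 13, 16, 31.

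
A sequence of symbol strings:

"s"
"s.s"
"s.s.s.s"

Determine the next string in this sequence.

s.s.s.s.s.s.s.s

Every step duplicates the string with '.' between the halves.
One more doubling of s.s.s.s gives the answer.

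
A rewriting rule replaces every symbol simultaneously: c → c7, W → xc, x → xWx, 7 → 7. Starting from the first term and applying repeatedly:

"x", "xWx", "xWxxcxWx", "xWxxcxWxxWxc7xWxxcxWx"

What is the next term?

φ(xWxxcxWxxWxc7xWxxcxWx) expands symbol-by-symbol to xWx xc xWx xWx c7 xWx xc xWx xWx xc xWx c7 7 xWx xc xWx xWx c7 xWx xc xWx; joining the 21 pieces gives the next term.

xWxxcxWxxWxc7xWxxcxWxxWxxcxWxc77xWxxcxWxxWxc7xWxxcxWx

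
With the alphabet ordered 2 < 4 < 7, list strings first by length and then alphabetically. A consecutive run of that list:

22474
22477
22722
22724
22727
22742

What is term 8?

Advancing 2 positions from 22742 through 22742 → 22744 reaches term 8.

22747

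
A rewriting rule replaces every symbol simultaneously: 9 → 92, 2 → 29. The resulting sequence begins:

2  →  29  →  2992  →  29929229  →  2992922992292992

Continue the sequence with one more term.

Replace each of the 16 characters of 2992922992292992 in place — 29 92 92 29 92 29 29 92 92 29 29 92 29 92 92 29 — and concatenate.

29929229922929929229299229929229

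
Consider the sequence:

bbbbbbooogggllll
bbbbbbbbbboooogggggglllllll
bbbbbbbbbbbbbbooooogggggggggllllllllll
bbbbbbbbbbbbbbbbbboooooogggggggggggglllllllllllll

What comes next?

bbbbbbbbbbbbbbbbbbbbbbooooooogggggggggggggggllllllllllllllll

Term n consists of 4n+2 b's, followed by n+2 o's, followed by 3n g's, followed by 3n+1 l's (n = 1, 2, …).
For the next term, n = 5, so the run lengths are 22, 7, 15, 16.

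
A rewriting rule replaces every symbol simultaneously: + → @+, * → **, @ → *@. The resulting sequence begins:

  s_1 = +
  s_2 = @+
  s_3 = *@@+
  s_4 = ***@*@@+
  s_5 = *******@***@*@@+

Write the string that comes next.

Replace each of the 16 characters of *******@***@*@@+ in place — ** ** ** ** ** ** ** *@ ** ** ** *@ ** *@ *@ @+ — and concatenate.

***************@*******@***@*@@+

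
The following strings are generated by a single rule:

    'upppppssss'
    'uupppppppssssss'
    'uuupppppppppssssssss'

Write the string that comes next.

uuuupppppppppppssssssssss

Each string has the form u^{n-1} p^{2n+1} s^{2n}, where the shown terms are n = 2, 3, 4.
For the next term, n = 5, so the run lengths are 4, 11, 10.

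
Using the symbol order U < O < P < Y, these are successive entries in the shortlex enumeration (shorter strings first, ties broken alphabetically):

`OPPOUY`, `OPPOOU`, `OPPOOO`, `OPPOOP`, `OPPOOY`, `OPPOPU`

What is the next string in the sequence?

Find the rightmost character of OPPOPU below Y, bump it to the next letter, and reset everything to its right to U.

OPPOPO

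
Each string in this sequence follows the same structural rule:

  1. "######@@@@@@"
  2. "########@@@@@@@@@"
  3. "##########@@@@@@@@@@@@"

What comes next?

Reading off run lengths: # runs 6, 8, 10; @ runs 6, 9, 12 — each is linear in n, where the shown terms are n = 2, 3, 4.
At n = 5 the blocks have lengths 12, 15.

############@@@@@@@@@@@@@@@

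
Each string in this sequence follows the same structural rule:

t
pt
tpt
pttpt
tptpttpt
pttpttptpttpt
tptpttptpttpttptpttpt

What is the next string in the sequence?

pttpttptpttpttptpttptpttpttptpttpt

From term 3 onward, concatenate the second-to-last term with the last: t·pt = tpt, pt·tpt = pttpt, …
The next term joins pttpttptpttpt and tptpttptpttpttptpttpt.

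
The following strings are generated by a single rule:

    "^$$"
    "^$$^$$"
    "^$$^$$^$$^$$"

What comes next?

Each string is two copies of the previous one concatenated.
Doubling ^$$^$$^$$^$$:

^$$^$$^$$^$$^$$^$$^$$^$$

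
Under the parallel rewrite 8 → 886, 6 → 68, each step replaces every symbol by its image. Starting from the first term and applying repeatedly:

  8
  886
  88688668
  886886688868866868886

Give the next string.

8868866888688668688868868866888688668688866888688688668

φ(886886688868866868886) expands symbol-by-symbol to 886 886 68 886 886 68 68 886 886 886 68 886 886 68 68 886 68 886 886 886 68; joining the 21 pieces gives the next term.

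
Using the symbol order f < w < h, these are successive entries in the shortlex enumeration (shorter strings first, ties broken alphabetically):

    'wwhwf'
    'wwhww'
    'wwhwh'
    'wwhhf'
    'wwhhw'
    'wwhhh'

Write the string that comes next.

Find the rightmost character of wwhhh below h, bump it to the next letter, and reset everything to its right to f.

whfff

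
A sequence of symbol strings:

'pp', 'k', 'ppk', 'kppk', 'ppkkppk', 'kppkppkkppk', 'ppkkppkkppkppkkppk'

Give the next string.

kppkppkkppkppkkppkkppkppkkppk

From term 3 onward, concatenate the second-to-last term with the last: pp·k = ppk, k·ppk = kppk, …
Continuing: kppkppkkppk · ppkkppkkppkppkkppk gives term 8.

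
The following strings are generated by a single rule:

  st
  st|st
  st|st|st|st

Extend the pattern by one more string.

Every step duplicates the string with '|' between the halves.
Doubling st|st|st|st with '|' between the halves:

st|st|st|st|st|st|st|st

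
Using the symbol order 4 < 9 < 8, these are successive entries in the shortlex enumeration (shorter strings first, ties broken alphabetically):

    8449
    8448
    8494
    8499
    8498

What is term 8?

Advancing 3 positions from 8498 through 8498 → 8484 → 8489 reaches term 8.

8488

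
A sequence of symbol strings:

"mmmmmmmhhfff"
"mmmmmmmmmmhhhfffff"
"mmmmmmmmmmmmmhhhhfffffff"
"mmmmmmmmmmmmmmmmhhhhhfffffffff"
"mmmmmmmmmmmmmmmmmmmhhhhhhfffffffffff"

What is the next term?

mmmmmmmmmmmmmmmmmmmmmmhhhhhhhfffffffffffff

The n-th term is 3n+1 m's then n h's then 2n-1 f's, where the shown terms are n = 2, 3, 4, 5, 6.
At n = 7 the blocks have lengths 22, 7, 13.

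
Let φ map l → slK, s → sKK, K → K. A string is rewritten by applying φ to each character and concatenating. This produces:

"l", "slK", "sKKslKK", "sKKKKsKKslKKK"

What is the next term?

sKKKKKKsKKKKsKKslKKKK

Applying the rule to each of the 13 symbols of sKKKKsKKslKKK gives the pieces sKK K K K K sKK K K sKK slK K K K, which concatenate to the answer.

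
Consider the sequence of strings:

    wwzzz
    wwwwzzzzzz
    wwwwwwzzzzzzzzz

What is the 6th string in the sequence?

wwwwwwwwwwwwzzzzzzzzzzzzzzzzzz

Reading off run lengths: w runs 2, 4, 6; z runs 3, 6, 9 — each is linear in n (n = 1, 2, …).
For term 6, n = 6, so the run lengths are 12, 18.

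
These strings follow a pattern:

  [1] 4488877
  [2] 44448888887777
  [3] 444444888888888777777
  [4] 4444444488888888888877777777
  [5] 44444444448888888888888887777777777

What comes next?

444444444444888888888888888888777777777777

The n-th term is 2n 4's then 3n 8's then 2n 7's (n = 1, 2, …).
At n = 6 the blocks have lengths 12, 18, 12.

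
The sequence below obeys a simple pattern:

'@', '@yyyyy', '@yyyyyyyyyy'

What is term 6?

The strings grow by a fixed suffix yyyyy each time.
From @yyyyyyyyyy, 3 further steps: @yyyyyyyyyy → @yyyyyyyyyyyyyyy → @yyyyyyyyyyyyyyyyyyyy → (answer).

@yyyyyyyyyyyyyyyyyyyyyyyyy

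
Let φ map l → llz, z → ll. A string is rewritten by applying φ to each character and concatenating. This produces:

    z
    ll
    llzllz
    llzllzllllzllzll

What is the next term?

llzllzllllzllzllllzllzllzllzllllzllzllllzllz

Replace each of the 16 characters of llzllzllllzllzll in place — llz llz ll llz llz ll llz llz llz llz ll llz llz ll llz llz — and concatenate.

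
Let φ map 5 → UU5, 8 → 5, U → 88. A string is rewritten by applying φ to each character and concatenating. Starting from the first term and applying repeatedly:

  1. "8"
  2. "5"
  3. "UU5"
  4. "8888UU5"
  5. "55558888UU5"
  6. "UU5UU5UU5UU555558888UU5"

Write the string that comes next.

Replace each of the 23 characters of UU5UU5UU5UU555558888UU5 in place — 88 88 UU5 88 88 UU5 88 88 UU5 88 88 UU5 UU5 UU5 UU5 UU5 5 5 5 5 88 88 UU5 — and concatenate.

8888UU58888UU58888UU58888UU5UU5UU5UU5UU555558888UU5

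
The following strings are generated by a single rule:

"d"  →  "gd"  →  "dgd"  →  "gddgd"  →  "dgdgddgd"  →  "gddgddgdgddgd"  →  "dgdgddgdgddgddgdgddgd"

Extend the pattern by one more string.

gddgddgdgddgddgdgddgdgddgddgdgddgd

From term 3 onward, concatenate the second-to-last term with the last: d·gd = dgd, gd·dgd = gddgd, …
So term 8 is gddgddgdgddgd·dgdgddgdgddgddgdgddgd.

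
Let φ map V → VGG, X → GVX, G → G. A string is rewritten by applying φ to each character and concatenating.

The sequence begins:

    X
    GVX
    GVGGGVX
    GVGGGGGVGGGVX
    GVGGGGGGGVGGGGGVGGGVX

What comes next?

GVGGGGGGGGGVGGGGGGGVGGGGGVGGGVX

Applying the rule to each of the 21 symbols of GVGGGGGGGVGGGGGVGGGVX gives the pieces G VGG G G G G G G G VGG G G G G G VGG G G G VGG GVX, which concatenate to the answer.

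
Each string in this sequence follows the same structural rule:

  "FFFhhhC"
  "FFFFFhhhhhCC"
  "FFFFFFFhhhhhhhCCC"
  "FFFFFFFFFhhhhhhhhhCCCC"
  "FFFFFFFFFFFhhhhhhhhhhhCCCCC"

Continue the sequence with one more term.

The n-th term is 2n+1 F's then 2n+1 h's then n C's (n = 1, 2, …).
At n = 6 the blocks have lengths 13, 13, 6.

FFFFFFFFFFFFFhhhhhhhhhhhhhCCCCCC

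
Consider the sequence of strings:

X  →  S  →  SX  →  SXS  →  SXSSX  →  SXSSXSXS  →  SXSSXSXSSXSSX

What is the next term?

SXSSXSXSSXSSXSXSSXSXS

From term 3 onward, concatenate the last term with the second-to-last: S·X = SX, SX·S = SXS, …
So term 8 is SXSSXSXSSXSSX·SXSSXSXS.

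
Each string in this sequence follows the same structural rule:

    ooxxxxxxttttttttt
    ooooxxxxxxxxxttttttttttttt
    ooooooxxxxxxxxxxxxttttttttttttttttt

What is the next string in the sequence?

Term n consists of 2n-2 o's, followed by 3n x's, followed by 4n+1 t's, where the shown terms are n = 2, 3, 4.
For the next term, n = 5, so the run lengths are 8, 15, 21.

ooooooooxxxxxxxxxxxxxxxttttttttttttttttttttt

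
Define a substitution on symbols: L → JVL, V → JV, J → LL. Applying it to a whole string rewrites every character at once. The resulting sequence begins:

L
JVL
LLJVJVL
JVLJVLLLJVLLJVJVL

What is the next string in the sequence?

Rewriting the 17 symbols of JVLJVLLLJVLLJVJVL one by one yields LL JV JVL LL JV JVL JVL JVL LL JV JVL JVL LL JV LL JV JVL; concatenated:

LLJVJVLLLJVJVLJVLJVLLLJVJVLJVLLLJVLLJVJVL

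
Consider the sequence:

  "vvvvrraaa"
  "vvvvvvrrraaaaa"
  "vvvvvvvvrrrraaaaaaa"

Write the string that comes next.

Each string has the form v^{2n+2} r^{n+1} a^{2n+1} (n = 1, 2, …).
Setting n = 4 gives 10, 5, 9 characters in each block.

vvvvvvvvvvrrrrraaaaaaaaa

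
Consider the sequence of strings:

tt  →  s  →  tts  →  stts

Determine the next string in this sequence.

ttsstts

From term 3 onward, concatenate the second-to-last term with the last: tt·s = tts, s·tts = stts, …
Continuing: tts · stts gives term 5.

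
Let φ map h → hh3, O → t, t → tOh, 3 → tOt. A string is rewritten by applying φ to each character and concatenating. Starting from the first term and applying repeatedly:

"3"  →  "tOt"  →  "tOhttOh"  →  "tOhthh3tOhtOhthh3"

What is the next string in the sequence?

φ(tOhthh3tOhtOhthh3) expands symbol-by-symbol to tOh t hh3 tOh hh3 hh3 tOt tOh t hh3 tOh t hh3 tOh hh3 hh3 tOt; joining the 17 pieces gives the next term.

tOhthh3tOhhh3hh3tOttOhthh3tOhthh3tOhhh3hh3tOt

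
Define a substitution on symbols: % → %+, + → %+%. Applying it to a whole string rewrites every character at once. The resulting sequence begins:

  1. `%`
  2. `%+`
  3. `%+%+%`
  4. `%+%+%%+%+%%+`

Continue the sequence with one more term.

Expanding %+%+%%+%+%%+: %→%+, +→%+%, %→%+, +→%+%, %→%+, %→%+, +→%+%, %→%+, +→%+%, %→%+, %→%+, +→%+%. Concatenated: %+ %+% %+ %+% %+ %+ %+% %+ %+% %+ %+ %+%.

%+%+%%+%+%%+%+%+%%+%+%%+%+%+%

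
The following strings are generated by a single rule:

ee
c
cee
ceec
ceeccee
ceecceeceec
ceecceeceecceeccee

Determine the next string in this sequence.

ceecceeceecceecceeceecceeceec

From term 3 onward, concatenate the last term with the second-to-last: c·ee = cee, cee·c = ceec, …
The next term joins ceecceeceecceeccee and ceecceeceec.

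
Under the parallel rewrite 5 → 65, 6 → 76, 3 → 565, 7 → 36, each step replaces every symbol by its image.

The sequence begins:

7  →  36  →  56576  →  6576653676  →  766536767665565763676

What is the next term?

36767665565763676367676656576653676565763676

Applying the rule to each of the 21 symbols of 766536767665565763676 gives the pieces 36 76 76 65 565 76 36 76 36 76 76 65 65 76 65 36 76 565 76 36 76, which concatenate to the answer.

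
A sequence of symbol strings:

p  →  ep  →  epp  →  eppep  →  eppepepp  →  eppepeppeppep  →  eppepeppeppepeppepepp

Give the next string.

eppepeppeppepeppepeppeppepeppeppep

This is a Fibonacci-style word recurrence s(k) = s(k−1)·s(k−2): e.g. ep·p = epp.
Continuing: eppepeppeppepeppepepp · eppepeppeppep gives term 8.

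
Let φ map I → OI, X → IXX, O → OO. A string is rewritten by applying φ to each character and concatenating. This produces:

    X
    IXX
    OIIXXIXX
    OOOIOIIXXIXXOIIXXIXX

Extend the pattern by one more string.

Applying the rule to each of the 20 symbols of OOOIOIIXXIXXOIIXXIXX gives the pieces OO OO OO OI OO OI OI IXX IXX OI IXX IXX OO OI OI IXX IXX OI IXX IXX, which concatenate to the answer.

OOOOOOOIOOOIOIIXXIXXOIIXXIXXOOOIOIIXXIXXOIIXXIXX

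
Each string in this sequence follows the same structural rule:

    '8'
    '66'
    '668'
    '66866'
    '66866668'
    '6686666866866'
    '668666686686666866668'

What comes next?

From term 3 onward, concatenate the last term with the second-to-last: 66·8 = 668, 668·66 = 66866, …
The next term joins 668666686686666866668 and 6686666866866.

6686666866866668666686686666866866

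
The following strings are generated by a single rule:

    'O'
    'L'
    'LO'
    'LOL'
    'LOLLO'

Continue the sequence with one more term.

From term 3 onward, concatenate the last term with the second-to-last: L·O = LO, LO·L = LOL, …
So term 6 is LOLLO·LOL.

LOLLOLOL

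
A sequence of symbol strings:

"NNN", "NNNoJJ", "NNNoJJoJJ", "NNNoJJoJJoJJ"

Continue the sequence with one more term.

NNNoJJoJJoJJoJJ

Every step adds oJJ to the end: s(k+1) = s(k)·oJJ.
One more step from NNNoJJoJJoJJ gives the answer.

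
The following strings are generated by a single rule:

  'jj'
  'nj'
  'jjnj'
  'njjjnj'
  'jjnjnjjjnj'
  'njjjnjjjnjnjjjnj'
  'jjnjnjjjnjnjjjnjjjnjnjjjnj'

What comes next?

Each term (from the third on) is the two preceding terms concatenated in order: term 3 = jj·nj = jjnj.
Continuing: njjjnjjjnjnjjjnj · jjnjnjjjnjnjjjnjjjnjnjjjnj gives term 8.

njjjnjjjnjnjjjnjjjnjnjjjnjnjjjnjjjnjnjjjnj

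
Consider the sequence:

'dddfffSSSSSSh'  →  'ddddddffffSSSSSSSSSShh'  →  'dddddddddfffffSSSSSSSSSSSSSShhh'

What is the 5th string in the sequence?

dddddddddddddddfffffffSSSSSSSSSSSSSSSSSSSSSShhhhh

The n-th term is 3n d's then n+2 f's then 4n+2 S's then n h's (n = 1, 2, …).
For term 5, n = 5, so the run lengths are 15, 7, 22, 5.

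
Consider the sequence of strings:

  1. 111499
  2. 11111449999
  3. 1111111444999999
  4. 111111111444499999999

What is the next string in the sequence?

Term n consists of 2n+1 1's, followed by n 4's, followed by 2n 9's (n = 1, 2, …).
Setting n = 5 gives 11, 5, 10 characters in each block.

11111111111444449999999999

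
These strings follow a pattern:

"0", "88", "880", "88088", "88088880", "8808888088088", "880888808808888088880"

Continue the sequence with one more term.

This is a Fibonacci-style word recurrence s(k) = s(k−1)·s(k−2): e.g. 88·0 = 880.
So term 8 is 880888808808888088880·8808888088088.

8808888088088880888808808888088088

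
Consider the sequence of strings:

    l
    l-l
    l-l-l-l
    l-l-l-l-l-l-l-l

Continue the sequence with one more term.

s(k+1) = s(k)·-·s(k) — each term doubles the last with '-' between the halves.
One more doubling of l-l-l-l-l-l-l-l gives the answer.

l-l-l-l-l-l-l-l-l-l-l-l-l-l-l-l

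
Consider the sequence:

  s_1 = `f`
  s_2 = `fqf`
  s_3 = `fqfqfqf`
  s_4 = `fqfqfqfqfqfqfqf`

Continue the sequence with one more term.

Each string is two copies of the previous one joined by 'q'.
Doubling fqfqfqfqfqfqfqf with 'q' between the halves:

fqfqfqfqfqfqfqfqfqfqfqfqfqfqfqf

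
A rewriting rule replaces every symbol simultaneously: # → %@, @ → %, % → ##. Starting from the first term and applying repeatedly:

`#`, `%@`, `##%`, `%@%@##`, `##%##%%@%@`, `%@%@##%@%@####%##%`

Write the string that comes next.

Rewriting the 18 symbols of %@%@##%@%@####%##% one by one yields ## % ## % %@ %@ ## % ## % %@ %@ %@ %@ ## %@ %@ ##; concatenated:

##%##%%@%@##%##%%@%@%@%@##%@%@##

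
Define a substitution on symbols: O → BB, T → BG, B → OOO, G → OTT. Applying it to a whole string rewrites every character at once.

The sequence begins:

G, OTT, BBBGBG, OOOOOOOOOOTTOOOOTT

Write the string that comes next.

Replace each of the 18 characters of OOOOOOOOOOTTOOOOTT in place — BB BB BB BB BB BB BB BB BB BB BG BG BB BB BB BB BG BG — and concatenate.

BBBBBBBBBBBBBBBBBBBBBGBGBBBBBBBBBGBG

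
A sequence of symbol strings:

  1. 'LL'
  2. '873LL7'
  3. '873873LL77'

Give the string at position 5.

873873873873LL7777

s(k+1) = 873·s(k)·7, so each term gains 873 as a prefix and 7 as a suffix.
From 873873LL77, 2 further steps: 873873LL77 → 873873873LL777 → (answer).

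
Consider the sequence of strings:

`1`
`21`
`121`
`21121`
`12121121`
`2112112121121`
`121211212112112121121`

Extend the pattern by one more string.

From term 3 onward, concatenate the second-to-last term with the last: 1·21 = 121, 21·121 = 21121, …
Continuing: 2112112121121 · 121211212112112121121 gives term 8.

2112112121121121211212112112121121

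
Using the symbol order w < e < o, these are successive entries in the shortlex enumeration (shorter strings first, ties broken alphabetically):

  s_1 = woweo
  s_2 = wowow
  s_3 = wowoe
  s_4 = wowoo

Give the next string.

woeww

Treat wowoo as a base-3 numeral over the given alphabet and add one, carrying through any trailing o's.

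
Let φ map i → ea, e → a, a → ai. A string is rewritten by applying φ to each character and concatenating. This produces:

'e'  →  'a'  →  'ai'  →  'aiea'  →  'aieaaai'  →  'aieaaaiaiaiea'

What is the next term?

φ(aieaaaiaiaiea) expands symbol-by-symbol to ai ea a ai ai ai ea ai ea ai ea a ai; joining the 13 pieces gives the next term.

aieaaaiaiaieaaieaaieaaai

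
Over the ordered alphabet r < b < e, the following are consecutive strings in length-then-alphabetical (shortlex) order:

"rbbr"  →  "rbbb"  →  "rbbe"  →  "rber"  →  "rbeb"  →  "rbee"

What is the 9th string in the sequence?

Continuing the enumeration 3 steps past rbee: rbee → rerr → rerb → (answer).

rere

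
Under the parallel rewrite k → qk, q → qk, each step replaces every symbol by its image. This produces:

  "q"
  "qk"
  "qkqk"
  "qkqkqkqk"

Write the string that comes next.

Apply φ to qkqkqkqk symbol by symbol: q→qk, k→qk, q→qk, k→qk, q→qk, k→qk, q→qk, k→qk; joined: qk qk qk qk qk qk qk qk.

qkqkqkqkqkqkqkqk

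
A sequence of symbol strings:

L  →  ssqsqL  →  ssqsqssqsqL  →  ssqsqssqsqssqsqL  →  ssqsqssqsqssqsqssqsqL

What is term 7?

Every step adds ssqsq at the front: s(k+1) = ssqsq·s(k).
From ssqsqssqsqssqsqssqsqL, 2 further steps: ssqsqssqsqssqsqssqsqL → ssqsqssqsqssqsqssqsqssqsqL → (answer).

ssqsqssqsqssqsqssqsqssqsqssqsqL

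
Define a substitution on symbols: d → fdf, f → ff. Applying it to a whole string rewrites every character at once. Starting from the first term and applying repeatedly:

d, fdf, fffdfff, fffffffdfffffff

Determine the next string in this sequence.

fffffffffffffffdfffffffffffffff

Applying the rule to each of the 15 symbols of fffffffdfffffff gives the pieces ff ff ff ff ff ff ff fdf ff ff ff ff ff ff ff, which concatenate to the answer.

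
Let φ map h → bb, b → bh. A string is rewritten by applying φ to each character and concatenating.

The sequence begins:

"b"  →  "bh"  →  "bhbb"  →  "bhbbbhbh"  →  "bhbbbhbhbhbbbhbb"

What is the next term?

bhbbbhbhbhbbbhbbbhbbbhbhbhbbbhbh

Replace each of the 16 characters of bhbbbhbhbhbbbhbb in place — bh bb bh bh bh bb bh bb bh bb bh bh bh bb bh bh — and concatenate.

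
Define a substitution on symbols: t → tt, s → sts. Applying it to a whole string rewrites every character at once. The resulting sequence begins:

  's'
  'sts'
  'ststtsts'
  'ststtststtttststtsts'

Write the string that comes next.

Replace each of the 20 characters of ststtststtttststtsts in place — sts tt sts tt tt sts tt sts tt tt tt tt sts tt sts tt tt sts tt sts — and concatenate.

ststtststtttststtststtttttttststtststtttststtsts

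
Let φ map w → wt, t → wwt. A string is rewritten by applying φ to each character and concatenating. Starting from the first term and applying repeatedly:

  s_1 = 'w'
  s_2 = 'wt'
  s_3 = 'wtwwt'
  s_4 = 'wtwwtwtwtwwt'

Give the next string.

Apply φ to wtwwtwtwtwwt symbol by symbol: w→wt, t→wwt, w→wt, w→wt, t→wwt, w→wt, t→wwt, w→wt, t→wwt, w→wt, w→wt, t→wwt; joined: wt wwt wt wt wwt wt wwt wt wwt wt wt wwt.

wtwwtwtwtwwtwtwwtwtwwtwtwtwwt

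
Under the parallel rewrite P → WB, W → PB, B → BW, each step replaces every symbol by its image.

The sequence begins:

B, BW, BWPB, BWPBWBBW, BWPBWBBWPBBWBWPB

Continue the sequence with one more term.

φ(BWPBWBBWPBBWBWPB) expands symbol-by-symbol to BW PB WB BW PB BW BW PB WB BW BW PB BW PB WB BW; joining the 16 pieces gives the next term.

BWPBWBBWPBBWBWPBWBBWBWPBBWPBWBBW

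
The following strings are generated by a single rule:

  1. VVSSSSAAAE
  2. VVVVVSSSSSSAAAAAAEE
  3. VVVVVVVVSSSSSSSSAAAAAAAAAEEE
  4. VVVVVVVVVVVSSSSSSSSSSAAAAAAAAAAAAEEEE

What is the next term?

VVVVVVVVVVVVVVSSSSSSSSSSSSAAAAAAAAAAAAAAAEEEEE

Reading off run lengths: V runs 2, 5, 8, 11; S runs 4, 6, 8, 10; A runs 3, 6, 9, 12; E runs 1, 2, 3, 4 — each is linear in n (n = 1, 2, …).
For the next term, n = 5, so the run lengths are 14, 12, 15, 5.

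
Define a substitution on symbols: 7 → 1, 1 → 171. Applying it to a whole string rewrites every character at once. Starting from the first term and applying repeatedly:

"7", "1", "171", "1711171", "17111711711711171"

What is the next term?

17111711711711171171117117111711711711171

φ(17111711711711171) expands symbol-by-symbol to 171 1 171 171 171 1 171 171 1 171 171 1 171 171 171 1 171; joining the 17 pieces gives the next term.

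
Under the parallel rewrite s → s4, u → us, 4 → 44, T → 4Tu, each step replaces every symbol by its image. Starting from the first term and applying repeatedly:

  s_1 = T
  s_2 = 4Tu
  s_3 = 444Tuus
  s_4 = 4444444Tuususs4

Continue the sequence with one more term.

444444444444444Tuususs4uss4s444

φ(4444444Tuususs4) expands symbol-by-symbol to 44 44 44 44 44 44 44 4Tu us us s4 us s4 s4 44; joining the 15 pieces gives the next term.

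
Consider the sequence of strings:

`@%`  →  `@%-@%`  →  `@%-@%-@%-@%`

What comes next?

@%-@%-@%-@%-@%-@%-@%-@%

Every step duplicates the string with '-' between the halves.
One more doubling of @%-@%-@%-@% gives the answer.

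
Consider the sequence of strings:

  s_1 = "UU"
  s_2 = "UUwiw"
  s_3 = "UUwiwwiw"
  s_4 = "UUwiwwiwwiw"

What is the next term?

Each term is the previous one with wiw appended.
So the next term is UUwiwwiwwiw·wiw.

UUwiwwiwwiwwiw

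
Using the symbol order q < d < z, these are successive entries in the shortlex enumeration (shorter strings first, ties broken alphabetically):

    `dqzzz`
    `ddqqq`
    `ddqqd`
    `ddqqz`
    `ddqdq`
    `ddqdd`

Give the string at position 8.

Stepping forward 2 times from ddqdd: ddqdd → ddqdz, then the target.

ddqzq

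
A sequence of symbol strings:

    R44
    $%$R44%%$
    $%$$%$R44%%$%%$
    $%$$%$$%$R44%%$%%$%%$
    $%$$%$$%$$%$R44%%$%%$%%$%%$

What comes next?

$%$$%$$%$$%$$%$R44%%$%%$%%$%%$%%$

Every step adds $%$ to the front and %%$ to the end of the previous string.
So the next term is $%$·$%$$%$$%$$%$R44%%$%%$%%$%%$·%%$.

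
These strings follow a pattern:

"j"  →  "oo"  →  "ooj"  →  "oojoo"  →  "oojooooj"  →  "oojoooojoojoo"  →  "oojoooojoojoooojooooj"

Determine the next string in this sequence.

oojoooojoojoooojoooojoojoooojoojoo

This is a Fibonacci-style word recurrence s(k) = s(k−1)·s(k−2): e.g. oo·j = ooj.
So term 8 is oojoooojoojoooojooooj·oojoooojoojoo.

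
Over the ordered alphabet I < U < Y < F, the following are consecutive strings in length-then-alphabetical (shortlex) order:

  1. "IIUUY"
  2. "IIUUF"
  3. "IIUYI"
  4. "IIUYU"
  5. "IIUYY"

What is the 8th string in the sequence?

Continuing the enumeration 3 steps past IIUYY: IIUYY → IIUYF → IIUFI → (answer).

IIUFU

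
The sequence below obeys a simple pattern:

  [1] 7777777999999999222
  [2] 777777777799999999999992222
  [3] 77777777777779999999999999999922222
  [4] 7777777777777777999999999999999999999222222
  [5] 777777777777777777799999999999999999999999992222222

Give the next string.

77777777777777777777779999999999999999999999999999922222222

The n-th term is 3n+1 7's then 4n+1 9's then n+1 2's, where the shown terms are n = 2, 3, 4, 5, 6.
At n = 7 the blocks have lengths 22, 29, 8.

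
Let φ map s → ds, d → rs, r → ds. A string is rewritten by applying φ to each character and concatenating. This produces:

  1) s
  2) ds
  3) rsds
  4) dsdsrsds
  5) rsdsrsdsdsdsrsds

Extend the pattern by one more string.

φ(rsdsrsdsdsdsrsds) expands symbol-by-symbol to ds ds rs ds ds ds rs ds rs ds rs ds ds ds rs ds; joining the 16 pieces gives the next term.

dsdsrsdsdsdsrsdsrsdsrsdsdsdsrsds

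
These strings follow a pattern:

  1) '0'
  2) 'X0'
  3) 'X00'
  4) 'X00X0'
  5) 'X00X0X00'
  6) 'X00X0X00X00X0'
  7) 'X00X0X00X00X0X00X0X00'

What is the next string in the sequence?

This is a Fibonacci-style word recurrence s(k) = s(k−1)·s(k−2): e.g. X0·0 = X00.
So term 8 is X00X0X00X00X0X00X0X00·X00X0X00X00X0.

X00X0X00X00X0X00X0X00X00X0X00X00X0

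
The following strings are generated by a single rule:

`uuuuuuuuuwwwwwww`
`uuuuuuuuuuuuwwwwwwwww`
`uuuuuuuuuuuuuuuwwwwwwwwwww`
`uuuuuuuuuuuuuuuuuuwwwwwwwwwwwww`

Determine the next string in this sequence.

Each string has the form u^{3n} w^{2n+1}, where the shown terms are n = 3, 4, 5, 6.
At n = 7 the blocks have lengths 21, 15.

uuuuuuuuuuuuuuuuuuuuuwwwwwwwwwwwwwww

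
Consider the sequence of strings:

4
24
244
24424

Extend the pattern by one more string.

24424244

Each term (from the third on) is the previous term followed by the one before it: term 3 = 24·4 = 244.
Continuing: 24424 · 244 gives term 5.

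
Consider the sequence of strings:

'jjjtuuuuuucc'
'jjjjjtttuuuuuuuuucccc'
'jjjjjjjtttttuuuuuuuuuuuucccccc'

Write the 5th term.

jjjjjjjjjjjtttttttttuuuuuuuuuuuuuuuuuucccccccccc

Reading off run lengths: j runs 3, 5, 7; t runs 1, 3, 5; u runs 6, 9, 12; c runs 2, 4, 6 — each is linear in n (n = 1, 2, …).
At n = 5 the blocks have lengths 11, 9, 18, 10.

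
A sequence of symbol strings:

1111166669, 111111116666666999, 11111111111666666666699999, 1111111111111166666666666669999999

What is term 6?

Term n consists of 3n+2 1's, followed by 3n+1 6's, followed by 2n-1 9's (n = 1, 2, …).
Setting n = 6 gives 20, 19, 11 characters in each block.

11111111111111111111666666666666666666699999999999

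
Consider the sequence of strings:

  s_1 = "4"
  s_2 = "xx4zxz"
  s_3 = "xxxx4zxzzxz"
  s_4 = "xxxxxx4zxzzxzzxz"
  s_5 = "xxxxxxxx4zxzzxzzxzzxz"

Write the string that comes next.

s(k+1) = xx·s(k)·zxz, so each term gains xx as a prefix and zxz as a suffix.
So the next term is xx·xxxxxxxx4zxzzxzzxzzxz·zxz.

xxxxxxxxxx4zxzzxzzxzzxzzxz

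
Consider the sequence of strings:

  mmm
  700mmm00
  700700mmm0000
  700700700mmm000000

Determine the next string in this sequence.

Every step adds 700 to the front and 00 to the end of the previous string.
So the next term is 700·700700700mmm000000·00.

700700700700mmm00000000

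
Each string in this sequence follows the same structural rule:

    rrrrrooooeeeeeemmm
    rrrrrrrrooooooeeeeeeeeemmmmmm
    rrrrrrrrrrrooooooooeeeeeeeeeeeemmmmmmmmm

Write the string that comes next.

rrrrrrrrrrrrrrooooooooooeeeeeeeeeeeeeeemmmmmmmmmmmm

The n-th term is 3n+2 r's then 2n+2 o's then 3n+3 e's then 3n m's (n = 1, 2, …).
Setting n = 4 gives 14, 10, 15, 12 characters in each block.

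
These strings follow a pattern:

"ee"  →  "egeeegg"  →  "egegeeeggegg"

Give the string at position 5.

s(k+1) = eg·s(k)·egg, so each term gains eg as a prefix and egg as a suffix.
From egegeeeggegg, 2 further steps: egegeeeggegg → egegegeeeggeggegg → (answer).

egegegegeeeggeggeggegg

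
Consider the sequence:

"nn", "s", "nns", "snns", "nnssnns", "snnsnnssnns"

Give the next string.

nnssnnssnnsnnssnns

This is a Fibonacci-style word recurrence s(k) = s(k−2)·s(k−1): e.g. nn·s = nns.
The next term joins nnssnns and snnsnnssnns.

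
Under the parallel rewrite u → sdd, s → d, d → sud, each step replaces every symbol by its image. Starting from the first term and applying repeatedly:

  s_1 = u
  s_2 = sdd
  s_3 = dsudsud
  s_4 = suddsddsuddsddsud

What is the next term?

Rewriting the 17 symbols of suddsddsuddsddsud one by one yields d sdd sud sud d sud sud d sdd sud sud d sud sud d sdd sud; concatenated:

dsddsudsuddsudsuddsddsudsuddsudsuddsddsud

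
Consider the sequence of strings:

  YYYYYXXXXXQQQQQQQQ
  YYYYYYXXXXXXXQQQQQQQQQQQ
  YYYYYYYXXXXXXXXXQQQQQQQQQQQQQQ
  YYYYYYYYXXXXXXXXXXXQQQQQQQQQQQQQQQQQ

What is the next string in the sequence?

Each string has the form Y^{n+2} X^{2n-1} Q^{3n-1}, where the shown terms are n = 3, 4, 5, 6.
Setting n = 7 gives 9, 13, 20 characters in each block.

YYYYYYYYYXXXXXXXXXXXXXQQQQQQQQQQQQQQQQQQQQ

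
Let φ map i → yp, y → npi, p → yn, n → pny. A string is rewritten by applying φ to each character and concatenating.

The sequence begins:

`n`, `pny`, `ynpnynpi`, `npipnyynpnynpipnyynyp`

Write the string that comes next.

Replace each of the 21 characters of npipnyynpnynpipnyynyp in place — pny yn yp yn pny npi npi pny yn pny npi pny yn yp yn pny npi npi pny npi yn — and concatenate.

pnyynypynpnynpinpipnyynpnynpipnyynypynpnynpinpipnynpiyn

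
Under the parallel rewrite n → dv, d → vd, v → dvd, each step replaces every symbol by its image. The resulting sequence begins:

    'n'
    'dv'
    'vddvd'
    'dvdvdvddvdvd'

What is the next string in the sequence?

Expanding dvdvdvddvdvd: d→vd, v→dvd, d→vd, v→dvd, d→vd, v→dvd, d→vd, d→vd, v→dvd, d→vd, v→dvd, d→vd. Concatenated: vd dvd vd dvd vd dvd vd vd dvd vd dvd vd.

vddvdvddvdvddvdvdvddvdvddvdvd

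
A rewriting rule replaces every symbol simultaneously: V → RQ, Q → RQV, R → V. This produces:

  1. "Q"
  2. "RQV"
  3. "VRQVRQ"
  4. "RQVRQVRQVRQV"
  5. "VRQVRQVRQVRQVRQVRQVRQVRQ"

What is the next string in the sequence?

Replace each of the 24 characters of VRQVRQVRQVRQVRQVRQVRQVRQ in place — RQ V RQV RQ V RQV RQ V RQV RQ V RQV RQ V RQV RQ V RQV RQ V RQV RQ V RQV — and concatenate.

RQVRQVRQVRQVRQVRQVRQVRQVRQVRQVRQVRQVRQVRQVRQVRQV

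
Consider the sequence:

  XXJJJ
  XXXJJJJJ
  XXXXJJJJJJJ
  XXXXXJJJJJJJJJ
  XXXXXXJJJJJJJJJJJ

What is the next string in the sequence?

Each string has the form X^{n+1} J^{2n+1} (n = 1, 2, …).
At n = 6 the blocks have lengths 7, 13.

XXXXXXXJJJJJJJJJJJJJ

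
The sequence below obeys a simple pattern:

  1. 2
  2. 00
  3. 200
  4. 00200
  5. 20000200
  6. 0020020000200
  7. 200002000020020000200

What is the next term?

This is a Fibonacci-style word recurrence s(k) = s(k−2)·s(k−1): e.g. 2·00 = 200.
Continuing: 0020020000200 · 200002000020020000200 gives term 8.

0020020000200200002000020020000200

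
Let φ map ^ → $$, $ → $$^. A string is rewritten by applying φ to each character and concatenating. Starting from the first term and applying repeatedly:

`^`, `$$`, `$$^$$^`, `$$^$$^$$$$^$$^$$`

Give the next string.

Rewriting the 16 symbols of $$^$$^$$$$^$$^$$ one by one yields $$^ $$^ $$ $$^ $$^ $$ $$^ $$^ $$^ $$^ $$ $$^ $$^ $$ $$^ $$^; concatenated:

$$^$$^$$$$^$$^$$$$^$$^$$^$$^$$$$^$$^$$$$^$$^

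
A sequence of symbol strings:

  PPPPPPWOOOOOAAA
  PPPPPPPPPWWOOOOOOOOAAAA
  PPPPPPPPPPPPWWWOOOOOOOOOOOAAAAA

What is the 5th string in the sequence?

PPPPPPPPPPPPPPPPPPWWWWWOOOOOOOOOOOOOOOOOAAAAAAA

The n-th term is 3n+3 P's then n W's then 3n+2 O's then n+2 A's (n = 1, 2, …).
For term 5, n = 5, so the run lengths are 18, 5, 17, 7.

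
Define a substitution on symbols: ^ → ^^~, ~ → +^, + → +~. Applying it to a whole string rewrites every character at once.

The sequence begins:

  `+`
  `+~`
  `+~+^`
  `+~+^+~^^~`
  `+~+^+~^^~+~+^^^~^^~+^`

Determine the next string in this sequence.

Rewriting the 21 symbols of +~+^+~^^~+~+^^^~^^~+^ one by one yields +~ +^ +~ ^^~ +~ +^ ^^~ ^^~ +^ +~ +^ +~ ^^~ ^^~ ^^~ +^ ^^~ ^^~ +^ +~ ^^~; concatenated:

+~+^+~^^~+~+^^^~^^~+^+~+^+~^^~^^~^^~+^^^~^^~+^+~^^~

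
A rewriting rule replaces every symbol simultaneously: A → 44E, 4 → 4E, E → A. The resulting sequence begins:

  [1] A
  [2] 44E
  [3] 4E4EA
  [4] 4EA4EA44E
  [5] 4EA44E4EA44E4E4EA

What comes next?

φ(4EA44E4EA44E4E4EA) expands symbol-by-symbol to 4E A 44E 4E 4E A 4E A 44E 4E 4E A 4E A 4E A 44E; joining the 17 pieces gives the next term.

4EA44E4E4EA4EA44E4E4EA4EA4EA44E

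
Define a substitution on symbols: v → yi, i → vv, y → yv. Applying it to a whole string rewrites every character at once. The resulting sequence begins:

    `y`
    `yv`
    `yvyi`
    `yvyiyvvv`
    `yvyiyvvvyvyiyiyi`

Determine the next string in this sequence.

Applying the rule to each of the 16 symbols of yvyiyvvvyvyiyiyi gives the pieces yv yi yv vv yv yi yi yi yv yi yv vv yv vv yv vv, which concatenate to the answer.

yvyiyvvvyvyiyiyiyvyiyvvvyvvvyvvv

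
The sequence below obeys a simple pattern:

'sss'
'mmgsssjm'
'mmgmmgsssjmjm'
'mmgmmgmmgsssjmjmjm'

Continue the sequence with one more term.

s(k+1) = mmg·s(k)·jm, so each term gains mmg as a prefix and jm as a suffix.
Applying this once more to mmgmmgmmgsssjmjmjm:

mmgmmgmmgmmgsssjmjmjmjm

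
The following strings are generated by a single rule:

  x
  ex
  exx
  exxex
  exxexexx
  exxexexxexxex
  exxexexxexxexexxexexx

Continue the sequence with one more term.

exxexexxexxexexxexexxexxexexxexxex

From term 3 onward, concatenate the last term with the second-to-last: ex·x = exx, exx·ex = exxex, …
Continuing: exxexexxexxexexxexexx · exxexexxexxex gives term 8.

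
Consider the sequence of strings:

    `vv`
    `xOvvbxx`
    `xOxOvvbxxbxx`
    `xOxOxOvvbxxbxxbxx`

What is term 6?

xOxOxOxOxOvvbxxbxxbxxbxxbxx

Each term wraps the previous one in xO on the left and bxx on the right.
From xOxOxOvvbxxbxxbxx, 2 further steps: xOxOxOvvbxxbxxbxx → xOxOxOxOvvbxxbxxbxxbxx → (answer).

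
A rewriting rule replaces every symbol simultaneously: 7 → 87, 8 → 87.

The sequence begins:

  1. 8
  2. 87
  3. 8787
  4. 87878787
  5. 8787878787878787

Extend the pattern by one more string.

Rewriting the 16 symbols of 8787878787878787 one by one yields 87 87 87 87 87 87 87 87 87 87 87 87 87 87 87 87; concatenated:

87878787878787878787878787878787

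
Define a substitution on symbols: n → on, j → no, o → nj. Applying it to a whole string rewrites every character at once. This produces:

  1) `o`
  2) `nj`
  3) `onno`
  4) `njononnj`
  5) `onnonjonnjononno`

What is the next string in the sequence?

njononnjonnonjononnonjonnjononnj

Applying the rule to each of the 16 symbols of onnonjonnjononno gives the pieces nj on on nj on no nj on on no nj on nj on on nj, which concatenate to the answer.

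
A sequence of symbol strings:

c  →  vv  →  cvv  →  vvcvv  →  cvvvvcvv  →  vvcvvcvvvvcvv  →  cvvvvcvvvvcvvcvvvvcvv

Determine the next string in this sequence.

vvcvvcvvvvcvvcvvvvcvvvvcvvcvvvvcvv

This is a Fibonacci-style word recurrence s(k) = s(k−2)·s(k−1): e.g. c·vv = cvv.
Continuing: vvcvvcvvvvcvv · cvvvvcvvvvcvvcvvvvcvv gives term 8.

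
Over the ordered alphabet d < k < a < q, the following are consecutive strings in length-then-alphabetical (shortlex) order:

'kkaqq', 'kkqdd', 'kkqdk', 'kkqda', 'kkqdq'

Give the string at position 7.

Advancing 2 positions from kkqdq through kkqdq → kkqkd reaches term 7.

kkqkk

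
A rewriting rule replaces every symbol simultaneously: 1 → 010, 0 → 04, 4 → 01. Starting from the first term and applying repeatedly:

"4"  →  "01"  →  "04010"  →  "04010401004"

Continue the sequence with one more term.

040104010040104010040401

Rewriting each symbol of 04010401004: 0→04, 4→01, 0→04, 1→010, 0→04, 4→01, 0→04, 1→010, 0→04, 0→04, 4→01, which concatenates to 04 01 04 010 04 01 04 010 04 04 01.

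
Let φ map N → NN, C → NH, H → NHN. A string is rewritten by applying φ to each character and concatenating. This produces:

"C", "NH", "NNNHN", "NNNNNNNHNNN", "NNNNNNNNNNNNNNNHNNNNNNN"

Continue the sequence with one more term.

NNNNNNNNNNNNNNNNNNNNNNNNNNNNNNNHNNNNNNNNNNNNNNN

Applying the rule to each of the 23 symbols of NNNNNNNNNNNNNNNHNNNNNNN gives the pieces NN NN NN NN NN NN NN NN NN NN NN NN NN NN NN NHN NN NN NN NN NN NN NN, which concatenate to the answer.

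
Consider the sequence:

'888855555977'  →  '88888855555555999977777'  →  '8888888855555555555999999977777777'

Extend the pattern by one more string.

Each string has the form 8^{2n+2} 5^{3n+2} 9^{3n-2} 7^{3n-1} (n = 1, 2, …).
For the next term, n = 4, so the run lengths are 10, 14, 10, 11.

888888888855555555555555999999999977777777777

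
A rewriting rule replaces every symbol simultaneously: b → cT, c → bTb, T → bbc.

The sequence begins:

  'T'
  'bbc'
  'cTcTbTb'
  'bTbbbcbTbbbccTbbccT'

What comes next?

cTbbccTcTcTbTbcTbbccTcTcTbTbbTbbbccTcTbTbbTbbbc

Applying the rule to each of the 19 symbols of bTbbbcbTbbbccTbbccT gives the pieces cT bbc cT cT cT bTb cT bbc cT cT cT bTb bTb bbc cT cT bTb bTb bbc, which concatenate to the answer.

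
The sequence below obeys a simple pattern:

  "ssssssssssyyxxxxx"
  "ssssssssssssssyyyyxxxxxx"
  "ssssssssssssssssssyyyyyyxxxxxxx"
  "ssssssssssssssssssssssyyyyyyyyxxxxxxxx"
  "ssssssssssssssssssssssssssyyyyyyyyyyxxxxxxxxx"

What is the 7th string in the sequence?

ssssssssssssssssssssssssssssssssssyyyyyyyyyyyyyyxxxxxxxxxxx

Reading off run lengths: s runs 10, 14, 18, 22, 26; y runs 2, 4, 6, 8, 10; x runs 5, 6, 7, 8, 9 — each is linear in n, where the shown terms are n = 2, 3, 4, 5, 6.
Setting n = 8 gives 34, 14, 11 characters in each block.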